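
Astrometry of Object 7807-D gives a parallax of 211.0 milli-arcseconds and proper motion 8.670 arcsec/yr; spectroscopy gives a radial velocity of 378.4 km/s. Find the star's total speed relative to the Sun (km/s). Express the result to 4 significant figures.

425.6 km/s

d = 1/p = 1/0.2110″ = 4.7393 pc.
v_t = 4.740 μ d = 4.740 × 8.670 × 4.7393 = 194.77 km/s.
v = √(v_r² + v_t²) = √(378.4² + 194.77²) = √181122 = 425.58 km/s.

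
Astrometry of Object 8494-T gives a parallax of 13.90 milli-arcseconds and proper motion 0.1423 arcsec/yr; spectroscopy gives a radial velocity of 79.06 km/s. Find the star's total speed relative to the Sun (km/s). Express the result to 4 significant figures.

d = 1/p = 1/0.01390″ = 71.942 pc.
v_t = 4.740 μ d = 4.740 × 0.1423 × 71.942 = 48.525 km/s.
v = √(v_r² + v_t²) = √(79.06² + 48.525²) = √8605.16 = 92.764 km/s.

92.76 km/s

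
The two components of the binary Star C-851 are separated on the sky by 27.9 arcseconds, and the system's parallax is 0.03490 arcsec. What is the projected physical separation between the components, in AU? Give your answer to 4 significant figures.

799.4 AU

d = 1/p = 1/0.03490″ = 28.653 pc.
At distance d (pc), an angle of θ arcsec spans θ·d AU: s = 27.9 × 28.653 = 799.42 AU.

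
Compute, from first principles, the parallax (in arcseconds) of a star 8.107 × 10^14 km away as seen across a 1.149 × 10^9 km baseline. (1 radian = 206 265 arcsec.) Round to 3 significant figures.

0.292 arcsec

θ ≈ B/d = (1.149 × 10^9) / (8.107 × 10^14) = 1.4173 × 10^-6 rad.
In arcseconds: 1.4173 × 10^-6 × 206265 = 0.29234″.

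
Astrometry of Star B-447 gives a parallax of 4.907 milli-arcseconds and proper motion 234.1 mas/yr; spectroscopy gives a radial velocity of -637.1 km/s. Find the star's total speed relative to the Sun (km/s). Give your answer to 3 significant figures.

d = 1/p = 1/0.004907″ = 203.79 pc.
μ = 234.1 mas/yr = 0.2341 ″/yr.
v_t = 4.740 μ d = 4.740 × 0.2341 × 203.79 = 226.13 km/s.
v = √(v_r² + v_t²) = √((-637.1)² + 226.13²) = √457031 = 676.04 km/s.

676 km/s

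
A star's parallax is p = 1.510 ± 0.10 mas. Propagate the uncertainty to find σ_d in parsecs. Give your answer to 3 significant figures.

43.9 pc

d = 1/p, so σ_d = σ_p / p².
σ_d = 0.000100 / (0.001510)² = 0.000100 / 0.0000022801 = 43.858 pc.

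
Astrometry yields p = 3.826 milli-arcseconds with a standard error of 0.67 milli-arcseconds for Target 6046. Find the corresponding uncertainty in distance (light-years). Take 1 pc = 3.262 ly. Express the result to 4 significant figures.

d = 1/p, so σ_d = σ_p / p².
σ_d = 0.000670 / (0.003826)² = 0.000670 / 0.000014638 = 45.771 pc = 45.771 × 3.262 ly = 149.31 ly.

149.3 ly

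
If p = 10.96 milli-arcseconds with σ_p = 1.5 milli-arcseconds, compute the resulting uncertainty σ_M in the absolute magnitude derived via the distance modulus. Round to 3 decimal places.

σ_M = 0.297 mag

M = m − 5 log₁₀ d + 5 = m + 5 log₁₀ p + 5, so ∂M/∂p = 5/(p ln 10).
σ_M = (5/ln 10) · (σ_p/p) = 2.1715 × 1.5/10.96 = 2.1715 × 0.13686 = 0.29719.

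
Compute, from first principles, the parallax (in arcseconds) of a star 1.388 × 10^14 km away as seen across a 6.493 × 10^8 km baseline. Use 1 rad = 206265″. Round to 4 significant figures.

θ ≈ B/d = (6.493 × 10^8) / (1.388 × 10^14) = 4.6780 × 10^-6 rad.
In arcseconds: 4.6780 × 10^-6 × 206265 = 0.96491″.

0.9649 arcsec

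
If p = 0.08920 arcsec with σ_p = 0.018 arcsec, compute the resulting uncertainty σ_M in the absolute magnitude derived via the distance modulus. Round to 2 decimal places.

σ_M = 0.44 mag

M = m − 5 log₁₀ d + 5 = m + 5 log₁₀ p + 5, so ∂M/∂p = 5/(p ln 10).
σ_M = (5/ln 10) · (σ_p/p) = 2.1715 × 0.018/0.08920 = 2.1715 × 0.20179 = 0.43819.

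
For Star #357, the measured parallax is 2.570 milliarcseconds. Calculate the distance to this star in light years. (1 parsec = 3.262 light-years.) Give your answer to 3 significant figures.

1270 light years

p = 2.570 milliarcseconds = 0.002570 arcsec.
d = 1/p = 1/0.002570 = 389.11 pc.
In light-years: 389.11 × 3.262 = 1269.3 ly.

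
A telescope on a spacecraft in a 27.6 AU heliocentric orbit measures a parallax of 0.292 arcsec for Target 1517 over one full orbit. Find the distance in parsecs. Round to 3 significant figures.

With baseline B (in AU) and parallax p (in arcsec), d = B/p parsecs.
d = 27.6 / 0.292 = 94.521 pc.

94.5 pc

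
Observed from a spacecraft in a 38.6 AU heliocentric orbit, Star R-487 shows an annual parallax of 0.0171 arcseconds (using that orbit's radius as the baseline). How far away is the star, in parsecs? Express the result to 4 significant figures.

With baseline B (in AU) and parallax p (in arcsec), d = B/p parsecs.
d = 38.6 / 0.0171 = 2257.3 pc.

2257 pc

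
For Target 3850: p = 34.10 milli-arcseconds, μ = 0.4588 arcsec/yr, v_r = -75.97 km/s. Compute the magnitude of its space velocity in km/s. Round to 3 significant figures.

99.2 km/s

d = 1/p = 1/0.03410″ = 29.326 pc.
v_t = 4.740 μ d = 4.740 × 0.4588 × 29.326 = 63.776 km/s.
v = √(v_r² + v_t²) = √((-75.97)² + 63.776²) = √9838.82 = 99.191 km/s.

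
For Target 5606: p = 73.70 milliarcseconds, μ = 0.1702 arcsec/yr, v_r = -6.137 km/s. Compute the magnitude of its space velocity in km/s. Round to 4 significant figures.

12.55 km/s

d = 1/p = 1/0.07370″ = 13.569 pc.
v_t = 4.740 μ d = 4.740 × 0.1702 × 13.569 = 10.947 km/s.
v = √(v_r² + v_t²) = √((-6.137)² + 10.947²) = √157.5 = 12.55 km/s.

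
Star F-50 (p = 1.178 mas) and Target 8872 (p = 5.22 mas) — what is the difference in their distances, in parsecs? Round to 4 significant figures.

657.3 pc

d_A = 1/0.001178″ = 848.9 pc; d_B = 1/0.005220″ = 191.57 pc.
|d_B − d_A| = |191.57 − 848.9| = 657.33 pc.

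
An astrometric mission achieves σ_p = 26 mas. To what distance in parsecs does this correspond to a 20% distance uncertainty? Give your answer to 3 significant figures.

σ_d/d = σ_p/p, so the condition is σ_p/p ≤ 0.20, i.e. p ≥ σ_p/0.20.
p_min = 26/0.20 = 130 mas = 0.13 arcsec.
d_max = 1/p_min = 1/0.13 = 7.6923 pc.

7.69 pc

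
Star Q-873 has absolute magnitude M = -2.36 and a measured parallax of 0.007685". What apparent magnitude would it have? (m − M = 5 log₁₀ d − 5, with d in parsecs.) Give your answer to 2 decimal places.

d = 1/p = 1/0.007685″ = 130.12 pc.
m − M = 5 log₁₀ d − 5 = 5 log₁₀(130.12) − 5 = 10.5717 − 5 = 5.5717.
m = M + (m − M) = -2.36 + 5.5717 = 3.21.

m = 3.21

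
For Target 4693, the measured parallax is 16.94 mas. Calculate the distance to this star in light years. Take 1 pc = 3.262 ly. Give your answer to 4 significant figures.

p = 16.94 mas = 0.01694 arcsec.
d = 1/p = 1/0.01694 = 59.032 pc.
In light-years: 59.032 × 3.262 = 192.56 ly.

192.6 light years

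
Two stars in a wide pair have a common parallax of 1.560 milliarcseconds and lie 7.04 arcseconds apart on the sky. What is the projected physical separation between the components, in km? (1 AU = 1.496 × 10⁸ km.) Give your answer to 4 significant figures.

6.751 × 10^11 km

d = 1/p = 1/0.001560″ = 641.03 pc.
At distance d (pc), an angle of θ arcsec spans θ·d AU: s = 7.04 × 641.03 = 4512.9 AU.
= 4512.9 × 1.496 × 10⁸ km = 6.7513 × 10^11 km.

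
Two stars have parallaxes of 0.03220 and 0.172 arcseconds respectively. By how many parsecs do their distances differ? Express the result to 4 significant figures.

25.24 pc

d_A = 1/0.03220″ = 31.056 pc; d_B = 1/0.1720″ = 5.814 pc.
|d_B − d_A| = |5.814 − 31.056| = 25.242 pc.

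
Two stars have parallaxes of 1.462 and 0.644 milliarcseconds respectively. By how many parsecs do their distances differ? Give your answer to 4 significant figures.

868.8 pc

d_A = 1/0.001462″ = 683.99 pc; d_B = 1/0.0006440″ = 1552.8 pc.
|d_B − d_A| = |1552.8 − 683.99| = 868.81 pc.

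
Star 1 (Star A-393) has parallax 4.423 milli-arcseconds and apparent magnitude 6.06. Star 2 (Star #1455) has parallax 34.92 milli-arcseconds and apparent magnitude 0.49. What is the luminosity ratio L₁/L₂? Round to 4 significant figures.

d₁ = 1/p₁ = 1/0.004423″ = 226.09 pc; d₂ = 1/p₂ = 1/0.03492″ = 28.637 pc.
M₁ = m₁ − 5 log₁₀ d₁ + 5 = 6.06 − 11.7714 + 5 = -0.7114.
M₂ = 0.49 − 7.2846 + 5 = -1.7946.
L₁/L₂ = 10^(0.4(M₂ − M₁)) = 10^(0.4 × (-1.0832)) = 10^(-0.43328) = 0.36874.

L₁/L₂ = 0.3687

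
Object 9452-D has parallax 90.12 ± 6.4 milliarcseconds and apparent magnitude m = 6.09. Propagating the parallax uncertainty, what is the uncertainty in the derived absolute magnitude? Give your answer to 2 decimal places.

σ_M = 0.15 mag

M = m − 5 log₁₀ d + 5 = m + 5 log₁₀ p + 5, so ∂M/∂p = 5/(p ln 10).
σ_M = (5/ln 10) · (σ_p/p) = 2.1715 × 6.4/90.12 = 2.1715 × 0.071016 = 0.15421.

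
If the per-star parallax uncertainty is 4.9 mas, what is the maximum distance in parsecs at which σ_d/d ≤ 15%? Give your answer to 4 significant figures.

σ_d/d = σ_p/p, so the condition is σ_p/p ≤ 0.15, i.e. p ≥ σ_p/0.15.
p_min = 4.9/0.15 = 32.667 mas = 0.032667 arcsec.
d_max = 1/p_min = 1/0.032667 = 30.612 pc.

30.61 pc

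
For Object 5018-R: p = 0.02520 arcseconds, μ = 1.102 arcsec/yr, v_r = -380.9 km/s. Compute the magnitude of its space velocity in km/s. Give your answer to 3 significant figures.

d = 1/p = 1/0.02520″ = 39.683 pc.
v_t = 4.740 μ d = 4.740 × 1.102 × 39.683 = 207.28 km/s.
v = √(v_r² + v_t²) = √((-380.9)² + 207.28²) = √188050 = 433.65 km/s.

434 km/s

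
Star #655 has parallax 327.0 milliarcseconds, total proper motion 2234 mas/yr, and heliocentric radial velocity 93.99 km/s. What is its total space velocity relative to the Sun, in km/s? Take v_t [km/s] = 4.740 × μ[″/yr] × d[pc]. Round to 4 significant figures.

99.41 km/s

d = 1/p = 1/0.3270″ = 3.0581 pc.
μ = 2234 mas/yr = 2.234 ″/yr.
v_t = 4.740 μ d = 4.740 × 2.234 × 3.0581 = 32.383 km/s.
v = √(v_r² + v_t²) = √(93.99² + 32.383²) = √9882.78 = 99.412 km/s.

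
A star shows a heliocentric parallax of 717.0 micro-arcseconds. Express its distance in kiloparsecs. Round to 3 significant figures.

p = 717.0 micro-arcseconds = 0.0007170 arcsec.
d = 1/p = 1/0.0007170 = 1394.7 pc.
= 1.3947 kpc.

1.39 kpc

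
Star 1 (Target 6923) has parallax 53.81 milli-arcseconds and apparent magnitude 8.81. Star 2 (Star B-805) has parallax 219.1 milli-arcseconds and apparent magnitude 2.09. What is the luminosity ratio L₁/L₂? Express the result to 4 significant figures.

d₁ = 1/p₁ = 1/0.05381″ = 18.584 pc; d₂ = 1/p₂ = 1/0.2191″ = 4.5641 pc.
M₁ = m₁ − 5 log₁₀ d₁ + 5 = 8.81 − 6.3457 + 5 = 7.4643.
M₂ = 2.09 − 3.2968 + 5 = 3.7932.
L₁/L₂ = 10^(0.4(M₂ − M₁)) = 10^(0.4 × (-3.6711)) = 10^(-1.46844) = 0.034006.

L₁/L₂ = 0.03401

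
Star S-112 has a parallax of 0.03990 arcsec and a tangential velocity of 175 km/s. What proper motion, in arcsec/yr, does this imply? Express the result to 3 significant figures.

d = 1/p = 1/0.03990″ = 25.063 pc.
μ = v_t / (4.74 d) = 175 / (4.74 × 25.063) = 175 / 118.8 = 1.4731 ″/yr.

1.47 arcsec/yr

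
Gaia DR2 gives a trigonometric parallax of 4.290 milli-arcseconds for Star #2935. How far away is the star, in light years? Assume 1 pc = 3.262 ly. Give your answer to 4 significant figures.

760.4 light years

p = 4.290 milli-arcseconds = 0.004290 arcsec.
d = 1/p = 1/0.004290 = 233.1 pc.
In light-years: 233.1 × 3.262 = 760.37 ly.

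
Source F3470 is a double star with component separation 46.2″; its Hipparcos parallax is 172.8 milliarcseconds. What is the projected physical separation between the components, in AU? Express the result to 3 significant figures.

d = 1/p = 1/0.1728″ = 5.787 pc.
At distance d (pc), an angle of θ arcsec spans θ·d AU: s = 46.2 × 5.787 = 267.36 AU.

267 AU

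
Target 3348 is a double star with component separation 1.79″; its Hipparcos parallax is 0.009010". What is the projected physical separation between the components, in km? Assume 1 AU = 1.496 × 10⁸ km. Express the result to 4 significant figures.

2.972 × 10^10 km

d = 1/p = 1/0.009010″ = 110.99 pc.
At distance d (pc), an angle of θ arcsec spans θ·d AU: s = 1.79 × 110.99 = 198.67 AU.
= 198.67 × 1.496 × 10⁸ km = 2.9721 × 10^10 km.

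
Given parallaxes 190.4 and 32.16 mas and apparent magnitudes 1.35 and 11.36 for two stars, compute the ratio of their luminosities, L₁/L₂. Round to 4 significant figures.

L₁/L₂ = 287.9

d₁ = 1/p₁ = 1/0.1904″ = 5.2521 pc; d₂ = 1/p₂ = 1/0.03216″ = 31.095 pc.
M₁ = m₁ − 5 log₁₀ d₁ + 5 = 1.35 − 3.6017 + 5 = 2.7483.
M₂ = 11.36 − 7.4635 + 5 = 8.8965.
L₁/L₂ = 10^(0.4(M₂ − M₁)) = 10^(0.4 × 6.1482) = 10^2.45928 = 287.93.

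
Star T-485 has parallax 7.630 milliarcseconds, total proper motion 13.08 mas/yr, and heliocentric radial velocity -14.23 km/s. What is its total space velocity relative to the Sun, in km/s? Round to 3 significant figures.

d = 1/p = 1/0.007630″ = 131.06 pc.
μ = 13.08 mas/yr = 0.01308 ″/yr.
v_t = 4.740 μ d = 4.740 × 0.01308 × 131.06 = 8.1256 km/s.
v = √(v_r² + v_t²) = √((-14.23)² + 8.1256²) = √268.518 = 16.387 km/s.

16.4 km/s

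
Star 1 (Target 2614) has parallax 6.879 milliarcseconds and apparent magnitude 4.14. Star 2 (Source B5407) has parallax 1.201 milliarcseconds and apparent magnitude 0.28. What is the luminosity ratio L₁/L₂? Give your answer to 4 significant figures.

d₁ = 1/p₁ = 1/0.006879″ = 145.37 pc; d₂ = 1/p₂ = 1/0.001201″ = 832.64 pc.
M₁ = m₁ − 5 log₁₀ d₁ + 5 = 4.14 − 10.8124 + 5 = -1.6724.
M₂ = 0.28 − 14.6023 + 5 = -9.3223.
L₁/L₂ = 10^(0.4(M₂ − M₁)) = 10^(0.4 × (-7.6499)) = 10^(-3.05996) = 0.00087104.

L₁/L₂ = 0.0008710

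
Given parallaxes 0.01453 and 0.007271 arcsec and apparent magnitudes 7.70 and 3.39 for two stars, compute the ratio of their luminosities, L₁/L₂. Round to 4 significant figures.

L₁/L₂ = 0.004728

d₁ = 1/p₁ = 1/0.01453″ = 68.823 pc; d₂ = 1/p₂ = 1/0.007271″ = 137.53 pc.
M₁ = m₁ − 5 log₁₀ d₁ + 5 = 7.70 − 9.1887 + 5 = 3.5113.
M₂ = 3.39 − 10.6920 + 5 = -2.3020.
L₁/L₂ = 10^(0.4(M₂ − M₁)) = 10^(0.4 × (-5.8133)) = 10^(-2.32532) = 0.004728.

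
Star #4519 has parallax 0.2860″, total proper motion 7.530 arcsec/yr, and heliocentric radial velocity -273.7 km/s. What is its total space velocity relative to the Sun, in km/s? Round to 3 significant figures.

301 km/s

d = 1/p = 1/0.2860″ = 3.4965 pc.
v_t = 4.740 μ d = 4.740 × 7.530 × 3.4965 = 124.8 km/s.
v = √(v_r² + v_t²) = √((-273.7)² + 124.8²) = √90486.7 = 300.81 km/s.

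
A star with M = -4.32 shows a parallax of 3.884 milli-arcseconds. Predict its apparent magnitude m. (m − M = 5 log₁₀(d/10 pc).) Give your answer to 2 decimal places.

d = 1/p = 1/0.003884″ = 257.47 pc.
m − M = 5 log₁₀ d − 5 = 5 log₁₀(257.47) − 5 = 12.0536 − 5 = 7.0536.
m = M + (m − M) = -4.32 + 7.0536 = 2.73.

m = 2.73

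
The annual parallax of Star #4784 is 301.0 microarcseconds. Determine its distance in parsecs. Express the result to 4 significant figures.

3322 pc

p = 301.0 microarcseconds = 0.0003010 arcsec.
d = 1/p = 1/0.0003010 = 3322.3 pc.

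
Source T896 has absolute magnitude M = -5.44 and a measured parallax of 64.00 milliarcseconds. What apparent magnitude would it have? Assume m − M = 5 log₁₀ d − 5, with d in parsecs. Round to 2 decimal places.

m = -4.47

d = 1/p = 1/0.06400″ = 15.625 pc.
m − M = 5 log₁₀ d − 5 = 5 log₁₀(15.625) − 5 = 5.9691 − 5 = 0.9691.
m = M + (m − M) = -5.44 + 0.9691 = -4.47.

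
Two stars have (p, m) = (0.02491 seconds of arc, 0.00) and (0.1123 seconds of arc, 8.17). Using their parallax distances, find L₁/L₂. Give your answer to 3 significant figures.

d₁ = 1/p₁ = 1/0.02491″ = 40.145 pc; d₂ = 1/p₂ = 1/0.1123″ = 8.9047 pc.
M₁ = m₁ − 5 log₁₀ d₁ + 5 = 0.00 − 8.0182 + 5 = -3.0182.
M₂ = 8.17 − 4.7481 + 5 = 8.4219.
L₁/L₂ = 10^(0.4(M₂ − M₁)) = 10^(0.4 × 11.4401) = 10^4.57604 = 37674.

L₁/L₂ = 37700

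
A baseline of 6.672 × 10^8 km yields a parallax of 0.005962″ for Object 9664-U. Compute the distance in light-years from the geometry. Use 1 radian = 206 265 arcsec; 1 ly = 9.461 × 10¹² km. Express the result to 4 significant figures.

θ = 0.005962″ = 0.005962/206265 = 2.8905 × 10^-8 rad.
d = B/θ = (6.672 × 10^8) / (2.8905 × 10^-8) = 2.3083 × 10^16 km = (2.3083 × 10^16) / (9.461 × 10^12) ly = 2439.8 ly.

2440 ly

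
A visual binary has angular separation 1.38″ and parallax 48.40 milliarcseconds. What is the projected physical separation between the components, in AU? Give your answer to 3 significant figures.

d = 1/p = 1/0.04840″ = 20.661 pc.
At distance d (pc), an angle of θ arcsec spans θ·d AU: s = 1.38 × 20.661 = 28.512 AU.

28.5 AU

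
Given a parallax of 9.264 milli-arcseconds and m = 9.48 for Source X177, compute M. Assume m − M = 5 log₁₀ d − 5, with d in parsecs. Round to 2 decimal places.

M = 4.31

d = 1/p = 1/0.009264″ = 107.94 pc.
m − M = 5 log₁₀(107.94) − 5 = 10.1659 − 5 = 5.1659.
M = m − (m − M) = 9.48 − 5.1659 = 4.31.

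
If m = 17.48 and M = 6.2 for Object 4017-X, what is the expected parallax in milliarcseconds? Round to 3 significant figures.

m − M = 17.48 − 6.2 = 11.28.
d = 10^((m−M)/5 + 1) = 10^3.256 = 1803 pc.
p = 1/d = 1/1803 = 0.00055463 arcsec = 0.55463 mas.

0.555 mas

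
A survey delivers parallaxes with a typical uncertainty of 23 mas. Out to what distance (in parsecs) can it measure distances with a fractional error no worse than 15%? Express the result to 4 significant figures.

6.522 pc

σ_d/d = σ_p/p, so the condition is σ_p/p ≤ 0.15, i.e. p ≥ σ_p/0.15.
p_min = 23/0.15 = 153.33 mas = 0.15333 arcsec.
d_max = 1/p_min = 1/0.15333 = 6.5219 pc.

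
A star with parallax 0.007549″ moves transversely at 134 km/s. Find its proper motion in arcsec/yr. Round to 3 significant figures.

d = 1/p = 1/0.007549″ = 132.47 pc.
μ = v_t / (4.74 d) = 134 / (4.74 × 132.47) = 134 / 627.91 = 0.21341 ″/yr.

0.213 arcsec/yr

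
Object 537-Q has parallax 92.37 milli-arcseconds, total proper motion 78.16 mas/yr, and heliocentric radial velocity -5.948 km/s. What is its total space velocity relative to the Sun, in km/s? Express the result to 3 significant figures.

7.17 km/s

d = 1/p = 1/0.09237″ = 10.826 pc.
μ = 78.16 mas/yr = 0.07816 ″/yr.
v_t = 4.740 μ d = 4.740 × 0.07816 × 10.826 = 4.0108 km/s.
v = √(v_r² + v_t²) = √((-5.948)² + 4.0108²) = √51.4652 = 7.1739 km/s.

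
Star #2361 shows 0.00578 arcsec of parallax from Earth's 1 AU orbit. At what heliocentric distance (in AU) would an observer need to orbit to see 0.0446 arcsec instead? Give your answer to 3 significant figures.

7.72 AU

Parallax scales linearly with baseline: p ∝ B, so B = p_target / p_Earth × 1 AU.
B = 0.0446 / 0.00578 = 7.7163 AU.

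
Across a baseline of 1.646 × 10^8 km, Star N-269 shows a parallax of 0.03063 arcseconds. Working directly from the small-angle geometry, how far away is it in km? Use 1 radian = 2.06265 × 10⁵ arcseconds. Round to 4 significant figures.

1.108 × 10^15 km

θ = 0.03063″ = 0.03063/206265 = 1.4850 × 10^-7 rad.
d = B/θ = (1.646 × 10^8) / (1.4850 × 10^-7) = 1.1084 × 10^15 km.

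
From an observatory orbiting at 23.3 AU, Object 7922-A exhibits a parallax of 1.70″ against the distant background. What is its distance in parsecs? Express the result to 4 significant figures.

13.71 pc

With baseline B (in AU) and parallax p (in arcsec), d = B/p parsecs.
d = 23.3 / 1.70 = 13.706 pc.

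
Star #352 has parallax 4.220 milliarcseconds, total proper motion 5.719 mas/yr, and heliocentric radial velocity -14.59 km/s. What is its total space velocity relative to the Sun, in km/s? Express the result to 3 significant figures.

15.9 km/s

d = 1/p = 1/0.004220″ = 236.97 pc.
μ = 5.719 mas/yr = 0.005719 ″/yr.
v_t = 4.740 μ d = 4.740 × 0.005719 × 236.97 = 6.4238 km/s.
v = √(v_r² + v_t²) = √((-14.59)² + 6.4238²) = √254.133 = 15.942 km/s.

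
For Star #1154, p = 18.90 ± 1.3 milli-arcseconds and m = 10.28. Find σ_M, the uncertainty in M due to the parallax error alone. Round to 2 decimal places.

σ_M = 0.15 mag

M = m − 5 log₁₀ d + 5 = m + 5 log₁₀ p + 5, so ∂M/∂p = 5/(p ln 10).
σ_M = (5/ln 10) · (σ_p/p) = 2.1715 × 1.3/18.90 = 2.1715 × 0.068783 = 0.14936.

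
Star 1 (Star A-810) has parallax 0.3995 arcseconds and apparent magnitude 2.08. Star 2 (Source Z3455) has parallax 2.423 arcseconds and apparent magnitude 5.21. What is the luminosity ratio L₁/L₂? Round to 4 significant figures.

d₁ = 1/p₁ = 1/0.3995″ = 2.5031 pc; d₂ = 1/p₂ = 1/2.423″ = 0.41271 pc.
M₁ = m₁ − 5 log₁₀ d₁ + 5 = 2.08 − 1.9924 + 5 = 5.0876.
M₂ = 5.21 − (-1.9218) + 5 = 12.1318.
L₁/L₂ = 10^(0.4(M₂ − M₁)) = 10^(0.4 × 7.0442) = 10^2.81768 = 657.17.

L₁/L₂ = 657.2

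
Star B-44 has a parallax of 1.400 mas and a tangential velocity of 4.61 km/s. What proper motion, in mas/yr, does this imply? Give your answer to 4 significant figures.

1.362 mas/yr

d = 1/p = 1/0.001400″ = 714.29 pc.
μ = v_t / (4.74 d) = 4.61 / (4.74 × 714.29) = 4.61 / 3385.7 = 0.0013616 ″/yr = 1.3616 mas/yr.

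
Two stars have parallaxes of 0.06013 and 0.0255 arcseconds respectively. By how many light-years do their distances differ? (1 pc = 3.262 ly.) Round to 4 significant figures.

d_A = 1/0.06013″ = 16.631 pc; d_B = 1/0.02550″ = 39.216 pc.
|d_B − d_A| = |39.216 − 16.631| = 22.585 pc = 22.585 × 3.262 ly = 73.672 ly.

73.67 ly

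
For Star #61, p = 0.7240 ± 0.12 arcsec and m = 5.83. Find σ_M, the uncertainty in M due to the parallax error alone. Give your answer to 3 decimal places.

M = m − 5 log₁₀ d + 5 = m + 5 log₁₀ p + 5, so ∂M/∂p = 5/(p ln 10).
σ_M = (5/ln 10) · (σ_p/p) = 2.1715 × 0.12/0.7240 = 2.1715 × 0.16575 = 0.35993.

σ_M = 0.360 mag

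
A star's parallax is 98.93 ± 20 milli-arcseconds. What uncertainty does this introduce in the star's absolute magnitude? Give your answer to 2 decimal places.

σ_M = 0.44 mag

M = m − 5 log₁₀ d + 5 = m + 5 log₁₀ p + 5, so ∂M/∂p = 5/(p ln 10).
σ_M = (5/ln 10) · (σ_p/p) = 2.1715 × 20/98.93 = 2.1715 × 0.20216 = 0.43899.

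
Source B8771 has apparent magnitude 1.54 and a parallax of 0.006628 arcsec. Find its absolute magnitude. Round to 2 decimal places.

M = -4.35

d = 1/p = 1/0.006628″ = 150.88 pc.
m − M = 5 log₁₀(150.88) − 5 = 10.8932 − 5 = 5.8932.
M = m − (m − M) = 1.54 − 5.8932 = -4.35.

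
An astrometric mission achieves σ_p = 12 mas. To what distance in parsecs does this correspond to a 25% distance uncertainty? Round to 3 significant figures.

σ_d/d = σ_p/p, so the condition is σ_p/p ≤ 0.25, i.e. p ≥ σ_p/0.25.
p_min = 12/0.25 = 48 mas = 0.048 arcsec.
d_max = 1/p_min = 1/0.048 = 20.833 pc.

20.8 pc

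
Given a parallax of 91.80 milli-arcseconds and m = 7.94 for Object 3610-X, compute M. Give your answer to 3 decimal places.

d = 1/p = 1/0.09180″ = 10.893 pc.
m − M = 5 log₁₀(10.893) − 5 = 5.1857 − 5 = 0.1857.
M = m − (m − M) = 7.94 − 0.1857 = 7.754.

M = 7.754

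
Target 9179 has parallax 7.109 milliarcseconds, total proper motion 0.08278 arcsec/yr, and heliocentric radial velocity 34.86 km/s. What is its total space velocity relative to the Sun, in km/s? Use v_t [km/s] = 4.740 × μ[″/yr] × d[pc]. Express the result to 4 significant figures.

65.28 km/s

d = 1/p = 1/0.007109″ = 140.67 pc.
v_t = 4.740 μ d = 4.740 × 0.08278 × 140.67 = 55.196 km/s.
v = √(v_r² + v_t²) = √(34.86² + 55.196²) = √4261.82 = 65.283 km/s.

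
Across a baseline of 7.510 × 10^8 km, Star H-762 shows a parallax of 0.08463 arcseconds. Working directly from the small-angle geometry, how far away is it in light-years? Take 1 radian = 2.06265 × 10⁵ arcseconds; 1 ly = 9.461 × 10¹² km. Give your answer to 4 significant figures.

193.5 ly

θ = 0.08463″ = 0.08463/206265 = 4.1030 × 10^-7 rad.
d = B/θ = (7.510 × 10^8) / (4.1030 × 10^-7) = 1.8304 × 10^15 km = (1.8304 × 10^15) / (9.461 × 10^12) ly = 193.47 ly.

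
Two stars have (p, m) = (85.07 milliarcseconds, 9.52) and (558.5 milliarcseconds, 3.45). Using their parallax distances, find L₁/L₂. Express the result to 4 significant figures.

L₁/L₂ = 0.1609

d₁ = 1/p₁ = 1/0.08507″ = 11.755 pc; d₂ = 1/p₂ = 1/0.5585″ = 1.7905 pc.
M₁ = m₁ − 5 log₁₀ d₁ + 5 = 9.52 − 5.3511 + 5 = 9.1689.
M₂ = 3.45 − 1.2649 + 5 = 7.1851.
L₁/L₂ = 10^(0.4(M₂ − M₁)) = 10^(0.4 × (-1.9838)) = 10^(-0.79352) = 0.16087.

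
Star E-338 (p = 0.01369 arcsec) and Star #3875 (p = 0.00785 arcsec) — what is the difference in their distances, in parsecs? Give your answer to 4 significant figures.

54.34 pc

d_A = 1/0.01369″ = 73.046 pc; d_B = 1/0.007850″ = 127.39 pc.
|d_B − d_A| = |127.39 − 73.046| = 54.344 pc.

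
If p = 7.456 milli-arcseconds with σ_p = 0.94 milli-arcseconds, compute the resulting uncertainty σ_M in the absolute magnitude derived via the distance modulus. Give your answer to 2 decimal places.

M = m − 5 log₁₀ d + 5 = m + 5 log₁₀ p + 5, so ∂M/∂p = 5/(p ln 10).
σ_M = (5/ln 10) · (σ_p/p) = 2.1715 × 0.94/7.456 = 2.1715 × 0.12607 = 0.27376.

σ_M = 0.27 mag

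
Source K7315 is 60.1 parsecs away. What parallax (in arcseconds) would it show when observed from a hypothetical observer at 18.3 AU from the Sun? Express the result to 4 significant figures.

p (arcsec) = B (AU) / d (pc).
p = 18.3 / 60.1 = 0.30449 arcsec.

0.3045 arcsec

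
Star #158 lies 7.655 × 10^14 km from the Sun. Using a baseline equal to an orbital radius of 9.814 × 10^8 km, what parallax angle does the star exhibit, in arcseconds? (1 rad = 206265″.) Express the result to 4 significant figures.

θ ≈ B/d = (9.814 × 10^8) / (7.655 × 10^14) = 1.2820 × 10^-6 rad.
In arcseconds: 1.2820 × 10^-6 × 206265 = 0.26443″.

0.2644 arcsec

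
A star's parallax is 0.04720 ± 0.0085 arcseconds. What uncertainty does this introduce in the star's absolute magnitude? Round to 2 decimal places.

σ_M = 0.39 mag

M = m − 5 log₁₀ d + 5 = m + 5 log₁₀ p + 5, so ∂M/∂p = 5/(p ln 10).
σ_M = (5/ln 10) · (σ_p/p) = 2.1715 × 0.0085/0.04720 = 2.1715 × 0.18008 = 0.39104.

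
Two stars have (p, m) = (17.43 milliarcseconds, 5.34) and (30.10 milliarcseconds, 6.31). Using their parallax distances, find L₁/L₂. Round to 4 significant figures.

L₁/L₂ = 7.287

d₁ = 1/p₁ = 1/0.01743″ = 57.372 pc; d₂ = 1/p₂ = 1/0.03010″ = 33.223 pc.
M₁ = m₁ − 5 log₁₀ d₁ + 5 = 5.34 − 8.7935 + 5 = 1.5465.
M₂ = 6.31 − 7.6072 + 5 = 3.7028.
L₁/L₂ = 10^(0.4(M₂ − M₁)) = 10^(0.4 × 2.1563) = 10^0.86252 = 7.2865.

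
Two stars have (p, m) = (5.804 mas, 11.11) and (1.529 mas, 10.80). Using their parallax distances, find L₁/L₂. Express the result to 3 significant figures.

d₁ = 1/p₁ = 1/0.005804″ = 172.29 pc; d₂ = 1/p₂ = 1/0.001529″ = 654.02 pc.
M₁ = m₁ − 5 log₁₀ d₁ + 5 = 11.11 − 11.1813 + 5 = 4.9287.
M₂ = 10.80 − 14.0780 + 5 = 1.7220.
L₁/L₂ = 10^(0.4(M₂ − M₁)) = 10^(0.4 × (-3.2067)) = 10^(-1.28268) = 0.052158.

L₁/L₂ = 0.0522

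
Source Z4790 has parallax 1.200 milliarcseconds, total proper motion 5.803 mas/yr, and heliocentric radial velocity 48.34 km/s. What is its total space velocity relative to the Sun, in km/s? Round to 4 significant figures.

53.50 km/s

d = 1/p = 1/0.001200″ = 833.33 pc.
μ = 5.803 mas/yr = 0.005803 ″/yr.
v_t = 4.740 μ d = 4.740 × 0.005803 × 833.33 = 22.922 km/s.
v = √(v_r² + v_t²) = √(48.34² + 22.922²) = √2862.17 = 53.499 km/s.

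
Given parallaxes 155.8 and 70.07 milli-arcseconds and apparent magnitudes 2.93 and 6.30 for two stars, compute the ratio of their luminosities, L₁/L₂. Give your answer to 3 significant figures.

d₁ = 1/p₁ = 1/0.1558″ = 6.4185 pc; d₂ = 1/p₂ = 1/0.07007″ = 14.271 pc.
M₁ = m₁ − 5 log₁₀ d₁ + 5 = 2.93 − 4.0372 + 5 = 3.8928.
M₂ = 6.30 − 5.7723 + 5 = 5.5277.
L₁/L₂ = 10^(0.4(M₂ − M₁)) = 10^(0.4 × 1.6349) = 10^0.65396 = 4.5078.

L₁/L₂ = 4.51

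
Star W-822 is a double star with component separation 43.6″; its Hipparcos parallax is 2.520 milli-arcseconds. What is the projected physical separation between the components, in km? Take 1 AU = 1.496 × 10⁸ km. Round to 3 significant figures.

d = 1/p = 1/0.002520″ = 396.83 pc.
At distance d (pc), an angle of θ arcsec spans θ·d AU: s = 43.6 × 396.83 = 17302 AU.
= 17302 × 1.496 × 10⁸ km = 2.5884 × 10^12 km.

2.59 × 10^12 km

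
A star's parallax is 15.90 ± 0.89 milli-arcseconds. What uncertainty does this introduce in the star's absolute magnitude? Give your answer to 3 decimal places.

σ_M = 0.122 mag

M = m − 5 log₁₀ d + 5 = m + 5 log₁₀ p + 5, so ∂M/∂p = 5/(p ln 10).
σ_M = (5/ln 10) · (σ_p/p) = 2.1715 × 0.89/15.90 = 2.1715 × 0.055975 = 0.12155.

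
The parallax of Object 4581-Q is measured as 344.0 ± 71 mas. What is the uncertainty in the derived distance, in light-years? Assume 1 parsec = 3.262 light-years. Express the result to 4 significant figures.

d = 1/p, so σ_d = σ_p / p².
σ_d = 0.0710 / (0.3440)² = 0.0710 / 0.11834 = 0.59997 pc = 0.59997 × 3.262 ly = 1.9571 ly.

1.957 ly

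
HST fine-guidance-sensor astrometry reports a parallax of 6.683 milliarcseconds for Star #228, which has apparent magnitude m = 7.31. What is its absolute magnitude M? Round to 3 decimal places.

M = 1.435

d = 1/p = 1/0.006683″ = 149.63 pc.
m − M = 5 log₁₀(149.63) − 5 = 10.8751 − 5 = 5.8751.
M = m − (m − M) = 7.31 − 5.8751 = 1.435.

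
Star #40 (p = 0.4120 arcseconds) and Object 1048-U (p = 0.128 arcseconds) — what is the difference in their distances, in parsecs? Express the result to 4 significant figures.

d_A = 1/0.4120″ = 2.4272 pc; d_B = 1/0.1280″ = 7.8125 pc.
|d_B − d_A| = |7.8125 − 2.4272| = 5.3853 pc.

5.385 pc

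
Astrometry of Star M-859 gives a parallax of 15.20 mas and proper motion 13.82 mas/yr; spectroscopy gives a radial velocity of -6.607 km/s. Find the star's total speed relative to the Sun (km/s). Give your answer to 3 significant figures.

7.89 km/s

d = 1/p = 1/0.01520″ = 65.789 pc.
μ = 13.82 mas/yr = 0.01382 ″/yr.
v_t = 4.740 μ d = 4.740 × 0.01382 × 65.789 = 4.3096 km/s.
v = √(v_r² + v_t²) = √((-6.607)² + 4.3096²) = √62.2251 = 7.8883 km/s.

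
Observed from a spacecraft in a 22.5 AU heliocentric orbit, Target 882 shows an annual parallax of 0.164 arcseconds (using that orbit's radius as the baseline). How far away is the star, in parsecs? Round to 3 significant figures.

137 pc

With baseline B (in AU) and parallax p (in arcsec), d = B/p parsecs.
d = 22.5 / 0.164 = 137.2 pc.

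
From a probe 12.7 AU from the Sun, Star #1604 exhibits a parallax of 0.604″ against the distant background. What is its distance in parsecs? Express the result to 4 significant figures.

With baseline B (in AU) and parallax p (in arcsec), d = B/p parsecs.
d = 12.7 / 0.604 = 21.026 pc.

21.03 pc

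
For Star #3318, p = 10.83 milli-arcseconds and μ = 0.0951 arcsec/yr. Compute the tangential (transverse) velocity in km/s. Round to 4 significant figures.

41.62 km/s

d = 1/p = 1/0.01083″ = 92.336 pc.
v_t = 4.74 × μ × d = 4.74 × 0.0951 × 92.336 = 41.623 km/s.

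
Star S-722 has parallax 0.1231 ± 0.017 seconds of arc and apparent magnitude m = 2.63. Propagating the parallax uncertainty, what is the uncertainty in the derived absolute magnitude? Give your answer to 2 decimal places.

σ_M = 0.30 mag

M = m − 5 log₁₀ d + 5 = m + 5 log₁₀ p + 5, so ∂M/∂p = 5/(p ln 10).
σ_M = (5/ln 10) · (σ_p/p) = 2.1715 × 0.017/0.1231 = 2.1715 × 0.1381 = 0.29988.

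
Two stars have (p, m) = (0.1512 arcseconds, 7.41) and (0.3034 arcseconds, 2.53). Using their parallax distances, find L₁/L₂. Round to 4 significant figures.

L₁/L₂ = 0.04497

d₁ = 1/p₁ = 1/0.1512″ = 6.6138 pc; d₂ = 1/p₂ = 1/0.3034″ = 3.296 pc.
M₁ = m₁ − 5 log₁₀ d₁ + 5 = 7.41 − 4.1023 + 5 = 8.3077.
M₂ = 2.53 − 2.5899 + 5 = 4.9401.
L₁/L₂ = 10^(0.4(M₂ − M₁)) = 10^(0.4 × (-3.3676)) = 10^(-1.34704) = 0.044974.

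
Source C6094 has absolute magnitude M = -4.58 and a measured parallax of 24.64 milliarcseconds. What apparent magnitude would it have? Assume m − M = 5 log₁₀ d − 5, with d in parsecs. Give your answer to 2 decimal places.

m = -1.54

d = 1/p = 1/0.02464″ = 40.584 pc.
m − M = 5 log₁₀ d − 5 = 5 log₁₀(40.584) − 5 = 8.0418 − 5 = 3.0418.
m = M + (m − M) = -4.58 + 3.0418 = -1.54.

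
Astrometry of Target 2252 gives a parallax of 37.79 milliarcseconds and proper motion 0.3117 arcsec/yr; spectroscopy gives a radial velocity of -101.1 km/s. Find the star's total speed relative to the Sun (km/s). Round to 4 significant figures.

108.4 km/s

d = 1/p = 1/0.03779″ = 26.462 pc.
v_t = 4.740 μ d = 4.740 × 0.3117 × 26.462 = 39.096 km/s.
v = √(v_r² + v_t²) = √((-101.1)² + 39.096²) = √11749.7 = 108.4 km/s.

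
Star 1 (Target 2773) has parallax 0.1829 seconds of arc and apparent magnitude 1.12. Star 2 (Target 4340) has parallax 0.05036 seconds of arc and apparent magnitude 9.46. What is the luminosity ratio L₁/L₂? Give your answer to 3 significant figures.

L₁/L₂ = 164

d₁ = 1/p₁ = 1/0.1829″ = 5.4675 pc; d₂ = 1/p₂ = 1/0.05036″ = 19.857 pc.
M₁ = m₁ − 5 log₁₀ d₁ + 5 = 1.12 − 3.6889 + 5 = 2.4311.
M₂ = 9.46 − 6.4896 + 5 = 7.9704.
L₁/L₂ = 10^(0.4(M₂ − M₁)) = 10^(0.4 × 5.5393) = 10^2.21572 = 164.33.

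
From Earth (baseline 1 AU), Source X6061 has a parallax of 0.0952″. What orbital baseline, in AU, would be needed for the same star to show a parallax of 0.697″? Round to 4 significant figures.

7.321 AU

Parallax scales linearly with baseline: p ∝ B, so B = p_target / p_Earth × 1 AU.
B = 0.697 / 0.0952 = 7.3214 AU.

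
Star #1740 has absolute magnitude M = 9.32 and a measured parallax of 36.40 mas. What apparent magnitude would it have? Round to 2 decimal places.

d = 1/p = 1/0.03640″ = 27.473 pc.
m − M = 5 log₁₀ d − 5 = 5 log₁₀(27.473) − 5 = 7.1945 − 5 = 2.1945.
m = M + (m − M) = 9.32 + 2.1945 = 11.51.

m = 11.51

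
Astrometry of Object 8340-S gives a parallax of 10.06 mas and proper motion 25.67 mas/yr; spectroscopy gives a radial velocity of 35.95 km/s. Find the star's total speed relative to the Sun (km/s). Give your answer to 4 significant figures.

d = 1/p = 1/0.01006″ = 99.404 pc.
μ = 25.67 mas/yr = 0.02567 ″/yr.
v_t = 4.740 μ d = 4.740 × 0.02567 × 99.404 = 12.095 km/s.
v = √(v_r² + v_t²) = √(35.95² + 12.095²) = √1438.69 = 37.93 km/s.

37.93 km/s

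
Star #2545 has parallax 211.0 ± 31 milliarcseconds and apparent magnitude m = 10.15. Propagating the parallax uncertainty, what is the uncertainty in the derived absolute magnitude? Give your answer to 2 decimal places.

σ_M = 0.32 mag

M = m − 5 log₁₀ d + 5 = m + 5 log₁₀ p + 5, so ∂M/∂p = 5/(p ln 10).
σ_M = (5/ln 10) · (σ_p/p) = 2.1715 × 31/211.0 = 2.1715 × 0.14692 = 0.31904.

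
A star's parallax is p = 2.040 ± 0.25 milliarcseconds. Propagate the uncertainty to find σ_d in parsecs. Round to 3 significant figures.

60.1 pc

d = 1/p, so σ_d = σ_p / p².
σ_d = 0.000250 / (0.002040)² = 0.000250 / 0.0000041616 = 60.073 pc.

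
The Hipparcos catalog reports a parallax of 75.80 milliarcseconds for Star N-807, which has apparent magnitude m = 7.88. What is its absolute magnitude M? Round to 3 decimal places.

M = 7.278

d = 1/p = 1/0.07580″ = 13.193 pc.
m − M = 5 log₁₀(13.193) − 5 = 5.6017 − 5 = 0.6017.
M = m − (m − M) = 7.88 − 0.6017 = 7.278.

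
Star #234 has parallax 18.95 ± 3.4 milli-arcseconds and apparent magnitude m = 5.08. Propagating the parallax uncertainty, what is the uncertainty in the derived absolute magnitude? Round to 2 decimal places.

σ_M = 0.39 mag

M = m − 5 log₁₀ d + 5 = m + 5 log₁₀ p + 5, so ∂M/∂p = 5/(p ln 10).
σ_M = (5/ln 10) · (σ_p/p) = 2.1715 × 3.4/18.95 = 2.1715 × 0.17942 = 0.38961.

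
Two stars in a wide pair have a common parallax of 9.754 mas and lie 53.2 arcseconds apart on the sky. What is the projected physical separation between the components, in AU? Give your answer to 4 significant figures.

5454 AU

d = 1/p = 1/0.009754″ = 102.52 pc.
At distance d (pc), an angle of θ arcsec spans θ·d AU: s = 53.2 × 102.52 = 5454.1 AU.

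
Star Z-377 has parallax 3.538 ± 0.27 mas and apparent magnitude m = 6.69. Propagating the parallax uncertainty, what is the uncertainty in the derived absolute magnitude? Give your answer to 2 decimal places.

σ_M = 0.17 mag

M = m − 5 log₁₀ d + 5 = m + 5 log₁₀ p + 5, so ∂M/∂p = 5/(p ln 10).
σ_M = (5/ln 10) · (σ_p/p) = 2.1715 × 0.27/3.538 = 2.1715 × 0.076314 = 0.16572.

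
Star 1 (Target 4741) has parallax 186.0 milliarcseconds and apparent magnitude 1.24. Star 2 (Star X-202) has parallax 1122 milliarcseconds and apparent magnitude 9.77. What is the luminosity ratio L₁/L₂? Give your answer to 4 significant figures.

L₁/L₂ = 93960

d₁ = 1/p₁ = 1/0.1860″ = 5.3763 pc; d₂ = 1/p₂ = 1/1.122″ = 0.89127 pc.
M₁ = m₁ − 5 log₁₀ d₁ + 5 = 1.24 − 3.6524 + 5 = 2.5876.
M₂ = 9.77 − (-0.2500) + 5 = 15.0200.
L₁/L₂ = 10^(0.4(M₂ − M₁)) = 10^(0.4 × 12.4324) = 10^4.97296 = 93964.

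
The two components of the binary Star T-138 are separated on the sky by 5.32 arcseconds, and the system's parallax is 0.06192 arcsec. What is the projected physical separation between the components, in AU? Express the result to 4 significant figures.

d = 1/p = 1/0.06192″ = 16.15 pc.
At distance d (pc), an angle of θ arcsec spans θ·d AU: s = 5.32 × 16.15 = 85.918 AU.

85.92 AU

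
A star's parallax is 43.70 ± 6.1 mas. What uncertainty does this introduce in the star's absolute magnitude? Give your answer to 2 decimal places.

σ_M = 0.30 mag

M = m − 5 log₁₀ d + 5 = m + 5 log₁₀ p + 5, so ∂M/∂p = 5/(p ln 10).
σ_M = (5/ln 10) · (σ_p/p) = 2.1715 × 6.1/43.70 = 2.1715 × 0.13959 = 0.30312.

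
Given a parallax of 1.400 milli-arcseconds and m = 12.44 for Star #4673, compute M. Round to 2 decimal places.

d = 1/p = 1/0.001400″ = 714.29 pc.
m − M = 5 log₁₀(714.29) − 5 = 14.2694 − 5 = 9.2694.
M = m − (m − M) = 12.44 − 9.2694 = 3.17.

M = 3.17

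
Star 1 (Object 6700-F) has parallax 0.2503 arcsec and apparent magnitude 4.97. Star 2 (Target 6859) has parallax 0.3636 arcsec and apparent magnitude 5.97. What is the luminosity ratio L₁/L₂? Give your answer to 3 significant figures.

L₁/L₂ = 5.30

d₁ = 1/p₁ = 1/0.2503″ = 3.9952 pc; d₂ = 1/p₂ = 1/0.3636″ = 2.7503 pc.
M₁ = m₁ − 5 log₁₀ d₁ + 5 = 4.97 − 3.0077 + 5 = 6.9623.
M₂ = 5.97 − 2.1969 + 5 = 8.7731.
L₁/L₂ = 10^(0.4(M₂ − M₁)) = 10^(0.4 × 1.8108) = 10^0.72432 = 5.3005.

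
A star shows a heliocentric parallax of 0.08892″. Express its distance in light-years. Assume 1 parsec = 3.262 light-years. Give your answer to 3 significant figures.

36.7 light years

d = 1/p = 1/0.08892 = 11.246 pc.
In light-years: 11.246 × 3.262 = 36.684 ly.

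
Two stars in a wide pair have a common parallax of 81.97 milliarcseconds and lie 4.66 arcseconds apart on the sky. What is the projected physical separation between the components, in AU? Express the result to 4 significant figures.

56.85 AU

d = 1/p = 1/0.08197″ = 12.2 pc.
At distance d (pc), an angle of θ arcsec spans θ·d AU: s = 4.66 × 12.2 = 56.852 AU.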